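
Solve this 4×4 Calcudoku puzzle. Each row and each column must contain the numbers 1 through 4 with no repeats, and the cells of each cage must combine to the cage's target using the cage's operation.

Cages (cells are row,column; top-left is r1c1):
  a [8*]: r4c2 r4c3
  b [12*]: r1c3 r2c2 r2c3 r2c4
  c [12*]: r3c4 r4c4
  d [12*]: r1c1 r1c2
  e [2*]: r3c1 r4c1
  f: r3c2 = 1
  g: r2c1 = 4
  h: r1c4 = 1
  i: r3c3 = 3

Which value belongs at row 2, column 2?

Cage h is given, which forces r1c4 = 1.
Cage g is a single given cell, leaving r2c1 = 4.
Cage f is a single given cell, which forces r3c2 = 1.
Cage i is a single given cell, which forces r3c3 = 3.
3 is placed in row 3, which forces r3c4 = 4.
4 is placed in column 4, which forces r4c4 = 3.
4 is placed in column 1, which forces r1c1 = 3.
Cage d needs two cells with product 12; hence r1c2 = 4.
Row 1 now contains 1, so r1c3 = 2.
Cage b has product 12, so r2c2 = 3.
Column 3 already has 3, so r2c3 = 1.
Column 4 already has 3, which forces r2c4 = 2.
Row 3 now contains 1, so r3c1 = 2.
The two cells of cage e must have product 2, leaving r4c1 = 1.
Column 2 now contains 4; hence r4c2 = 2.
2 is placed in column 3, which forces r4c3 = 4.
The full grid is 3 4 2 1 / 4 3 1 2 / 2 1 3 4 / 1 2 4 3.

3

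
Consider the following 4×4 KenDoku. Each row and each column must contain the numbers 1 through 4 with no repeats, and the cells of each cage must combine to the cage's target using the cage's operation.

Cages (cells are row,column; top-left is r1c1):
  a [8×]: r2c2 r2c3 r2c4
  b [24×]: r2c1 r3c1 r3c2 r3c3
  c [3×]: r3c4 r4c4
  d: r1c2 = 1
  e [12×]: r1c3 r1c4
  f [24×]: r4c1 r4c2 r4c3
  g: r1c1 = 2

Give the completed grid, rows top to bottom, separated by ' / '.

2 1 3 4 / 3 4 1 2 / 1 2 4 3 / 4 3 2 1

Cage g is given, which forces r1c1 = 2.
Cage d is a single given cell, leaving r1c2 = 1.
Row 2 needs a 3, and only r2c1 is open for it.
Column 1 now contains 3, leaving r4c1 = 4.
Column 1 already has 4; hence r3c1 = 1.
Row 3 already has 1, so r3c4 = 3.
3 is placed in column 4, which forces r4c4 = 1.
Cage e needs two cells with product 12, which forces r1c3 = 3.
3 is placed in column 4; hence r1c4 = 4.
Cage a needs product 8, so r2c3 = 1.
4 is placed in column 4, leaving r2c4 = 2.
Column 3 now contains 3, which forces r4c3 = 2.
Row 2 already has 2, which forces r2c2 = 4.
Cage b has product 24, so r3c2 = 2.
2 is placed in column 3; hence r3c3 = 4.
Row 4 already has 2, which forces r4c2 = 3.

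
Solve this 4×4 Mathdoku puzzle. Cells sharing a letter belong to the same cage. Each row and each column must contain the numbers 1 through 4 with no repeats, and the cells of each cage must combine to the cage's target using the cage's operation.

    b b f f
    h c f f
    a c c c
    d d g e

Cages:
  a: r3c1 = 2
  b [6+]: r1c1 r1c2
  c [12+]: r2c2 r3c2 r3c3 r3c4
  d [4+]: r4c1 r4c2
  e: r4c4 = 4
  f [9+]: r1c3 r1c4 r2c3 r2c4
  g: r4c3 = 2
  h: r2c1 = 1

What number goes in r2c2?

Cage h is given; hence r2c1 = 1.
Cage a is given; hence r3c1 = 2.
Column 1 already has 1, leaving r4c1 = 3.
3 is placed in row 4, leaving r4c2 = 1.
Cage g is a single given cell, so r4c3 = 2.
Cage e is given, leaving r4c4 = 4.
Column 1 now contains 2, leaving r1c1 = 4.
Cage b's pair has sum 6, leaving r1c2 = 2.
The 4 cells of cage f must have sum 9, which forces r1c3 = 1.
Cage f needs sum 9; hence r1c4 = 3.
Cage c needs sum 12; hence r2c2 = 4.
Cage f needs sum 9; hence r2c3 = 3.
Cage f needs sum 9, so r2c4 = 2.
The 4 cells of cage c must have sum 12; hence r3c2 = 3.
The 4 cells of cage c must have sum 12, which forces r3c3 = 4.
Cage c needs sum 12; hence r3c4 = 1.
Completed grid: 4 2 1 3 / 1 4 3 2 / 2 3 4 1 / 3 1 2 4.

4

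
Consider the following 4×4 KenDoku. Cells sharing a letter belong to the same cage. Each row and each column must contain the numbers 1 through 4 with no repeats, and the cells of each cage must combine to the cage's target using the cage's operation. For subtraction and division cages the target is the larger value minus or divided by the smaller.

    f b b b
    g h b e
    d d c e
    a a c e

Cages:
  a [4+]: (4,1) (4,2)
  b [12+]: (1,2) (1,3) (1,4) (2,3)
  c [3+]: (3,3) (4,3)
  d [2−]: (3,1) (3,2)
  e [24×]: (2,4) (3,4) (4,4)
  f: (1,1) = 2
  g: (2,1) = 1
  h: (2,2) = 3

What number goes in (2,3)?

Cage f is a single given cell, so (1,1) = 2.
Cage g is a single given cell, leaving (2,1) = 1.
Cage h is given; hence (2,2) = 3.
Row 2 already has 3, which forces (2,3) = 4.
Row 2 already has 4, so (2,4) = 2.
Column 1 already has 1, leaving (4,1) = 3.
3 is placed in column 2, leaving (4,2) = 1.
Row 4 already has 1, which forces (4,3) = 2.
Row 4 already has 3, leaving (4,4) = 4.
Column 2 already has 1; hence (1,2) = 4.
3 is placed in column 1, so (3,1) = 4.
Cage d's pair has difference 2, which forces (3,2) = 2.
Column 3 now contains 2; hence (3,3) = 1.
Column 4 already has 4, which forces (3,4) = 3.
Column 3 already has 1, leaving (1,3) = 3.
3 is placed in column 4; hence (1,4) = 1.
The full grid is 2 4 3 1 / 1 3 4 2 / 4 2 1 3 / 3 1 2 4.

4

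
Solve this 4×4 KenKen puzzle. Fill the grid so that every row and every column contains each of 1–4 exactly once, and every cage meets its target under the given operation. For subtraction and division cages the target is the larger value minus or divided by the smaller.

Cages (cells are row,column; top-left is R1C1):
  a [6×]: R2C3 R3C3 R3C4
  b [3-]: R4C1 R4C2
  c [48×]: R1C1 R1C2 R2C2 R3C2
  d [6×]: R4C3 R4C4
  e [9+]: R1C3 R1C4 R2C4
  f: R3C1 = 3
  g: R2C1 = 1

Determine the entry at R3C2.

4

Cage g is given, so R2C1 = 1.
Cage f is given; hence R3C1 = 3.
Column 1 now contains 1, which forces R4C1 = 4.
Row 4 already has 4, so R4C2 = 1.
4 is placed in column 1, leaving R1C1 = 2.
The 3 cells of cage a must have product 6, leaving R2C3 = 3.
Column 3 already has 3, leaving R4C3 = 2.
Row 4 already has 2, which forces R4C4 = 3.
Cage c needs product 48; hence R1C2 = 3.
Column 3 already has 3, which forces R1C3 = 4.
The 3 cells of cage e must have sum 9; hence R1C4 = 1.
Cage e needs sum 9, which forces R2C4 = 4.
Column 3 already has 2, which forces R3C3 = 1.
Cage a needs product 6, so R3C4 = 2.
Row 2 now contains 4, which forces R2C2 = 2.
Row 3 already has 2, which forces R3C2 = 4.
Filled in: 2 3 4 1 / 1 2 3 4 / 3 4 1 2 / 4 1 2 3.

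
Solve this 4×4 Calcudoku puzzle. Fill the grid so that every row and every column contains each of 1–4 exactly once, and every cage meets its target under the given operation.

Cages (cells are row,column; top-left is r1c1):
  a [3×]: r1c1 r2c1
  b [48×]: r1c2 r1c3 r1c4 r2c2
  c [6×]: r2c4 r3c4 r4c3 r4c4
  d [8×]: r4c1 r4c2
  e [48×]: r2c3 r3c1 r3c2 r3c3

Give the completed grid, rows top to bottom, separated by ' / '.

1 3 2 4 / 3 2 4 1 / 4 1 3 2 / 2 4 1 3

Cage c has product 6, leaving r4c3 = 1.
The only place for 3 in row 4 is r4c4.
Row 2 needs a 3, and only r2c1 is open for it.
Column 1 now contains 3, leaving r1c1 = 1.
Cage b has product 48; hence r2c2 = 2.
Row 2 now contains 2, leaving r2c3 = 4.
Row 2 now contains 2, so r2c4 = 1.
Column 3 already has 4, which forces r3c3 = 3.
1 is placed in column 4, leaving r3c4 = 2.
Column 2 now contains 2, leaving r4c2 = 4.
Column 2 now contains 4; hence r1c2 = 3.
3 is placed in column 3, which forces r1c3 = 2.
2 is placed in column 4; hence r1c4 = 4.
Row 3 already has 2, leaving r3c1 = 4.
Column 2 now contains 4, so r3c2 = 1.
Row 4 already has 4, leaving r4c1 = 2.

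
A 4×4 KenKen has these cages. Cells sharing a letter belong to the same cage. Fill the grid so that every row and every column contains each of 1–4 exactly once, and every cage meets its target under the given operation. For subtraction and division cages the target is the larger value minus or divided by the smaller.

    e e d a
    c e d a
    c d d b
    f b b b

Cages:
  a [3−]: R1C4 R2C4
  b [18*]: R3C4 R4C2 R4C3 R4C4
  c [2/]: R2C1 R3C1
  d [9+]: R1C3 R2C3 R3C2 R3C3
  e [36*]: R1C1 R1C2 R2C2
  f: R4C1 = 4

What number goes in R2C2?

The 3 cells of cage e must have product 36, which forces R1C1 = 3.
Cage e has product 36; hence R1C2 = 4.
Row 1 now contains 4, leaving R1C4 = 1.
Cage e needs product 36, which forces R2C2 = 3.
Column 4 now contains 1, leaving R2C4 = 4.
Cage b has product 18, leaving R3C4 = 3.
F is a freebie, so R4C1 = 4.
Column 4 now contains 1; hence R4C4 = 2.
Row 1 already has 1; hence R1C3 = 2.
Cage d needs sum 9; hence R2C3 = 1.
The 4 cells of cage d must have sum 9; hence R3C2 = 2.
Cage d has sum 9, so R3C3 = 4.
2 is placed in row 4; hence R4C2 = 1.
The 4 cells of cage b must have product 18, which forces R4C3 = 3.
Row 2 already has 1, which forces R2C1 = 2.
Row 3 now contains 2, so R3C1 = 1.
The full grid is 3 4 2 1 / 2 3 1 4 / 1 2 4 3 / 4 1 3 2.

3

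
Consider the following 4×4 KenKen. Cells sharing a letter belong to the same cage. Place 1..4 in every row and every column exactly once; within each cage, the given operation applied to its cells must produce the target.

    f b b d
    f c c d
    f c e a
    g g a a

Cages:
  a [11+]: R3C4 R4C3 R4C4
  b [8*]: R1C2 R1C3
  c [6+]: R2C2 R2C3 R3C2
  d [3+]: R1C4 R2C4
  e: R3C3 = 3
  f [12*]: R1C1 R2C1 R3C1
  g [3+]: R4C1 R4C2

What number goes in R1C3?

E is a freebie, leaving R3C3 = 3.
Cage a needs sum 11, which forces R3C4 = 4.
Cage a needs sum 11, which forces R4C3 = 4.
Cage a has sum 11; hence R4C4 = 3.
The two cells of cage b must have product 8, so R1C2 = 4.
Column 3 now contains 4; hence R1C3 = 2.
Row 1 already has 2; hence R1C4 = 1.
4 is placed in column 2, leaving R2C2 = 3.
2 is placed in column 3, so R2C3 = 1.
Column 4 already has 1, so R2C4 = 2.
4 is placed in row 3, so R3C1 = 1.
Row 3 now contains 1, so R3C2 = 2.
1 is placed in column 1, which forces R4C1 = 2.
Column 2 now contains 2; hence R4C2 = 1.
Row 1 already has 4, so R1C1 = 3.
3 is placed in row 2; hence R2C1 = 4.
The full grid is 3 4 2 1 / 4 3 1 2 / 1 2 3 4 / 2 1 4 3.

2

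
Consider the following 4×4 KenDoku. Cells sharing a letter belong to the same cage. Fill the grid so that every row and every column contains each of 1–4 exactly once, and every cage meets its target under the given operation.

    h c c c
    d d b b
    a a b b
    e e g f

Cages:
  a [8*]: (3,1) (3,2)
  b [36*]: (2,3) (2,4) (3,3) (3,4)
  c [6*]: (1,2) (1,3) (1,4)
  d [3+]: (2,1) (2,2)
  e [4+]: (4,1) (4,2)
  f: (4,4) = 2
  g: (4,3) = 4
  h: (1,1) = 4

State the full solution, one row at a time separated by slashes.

Cage h is a single given cell, which forces (1,1) = 4.
Column 1 already has 4, which forces (3,1) = 2.
Row 3 already has 2; hence (3,2) = 4.
G is a freebie, which forces (4,3) = 4.
Cage f is given; hence (4,4) = 2.
Column 1 now contains 2, leaving (2,1) = 1.
The two cells of cage d must have sum 3; hence (2,2) = 2.
Cage b needs product 36, leaving (2,3) = 3.
Cage b has product 36, leaving (2,4) = 4.
The 4 cells of cage b must have product 36, leaving (3,3) = 1.
Cage b has product 36, leaving (3,4) = 3.
Column 1 now contains 1, which forces (4,1) = 3.
3 is placed in row 4, so (4,2) = 1.
Column 2 now contains 1, leaving (1,2) = 3.
1 is placed in column 3; hence (1,3) = 2.
3 is placed in column 4; hence (1,4) = 1.

4 3 2 1 / 1 2 3 4 / 2 4 1 3 / 3 1 4 2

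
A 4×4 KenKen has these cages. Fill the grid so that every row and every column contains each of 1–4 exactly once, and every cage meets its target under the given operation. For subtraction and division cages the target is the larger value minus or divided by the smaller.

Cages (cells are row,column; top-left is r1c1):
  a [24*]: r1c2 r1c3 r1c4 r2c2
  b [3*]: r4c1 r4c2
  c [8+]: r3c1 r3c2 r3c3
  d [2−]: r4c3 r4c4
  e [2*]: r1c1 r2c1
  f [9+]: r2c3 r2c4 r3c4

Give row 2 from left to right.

1 2 4 3

In row 3, 2 can only go at r3c4, so r3c4 = 2.
The only place for 2 in row 4 is r4c3.
The two cells of cage d must have difference 2, which forces r4c4 = 4.
Cage f has sum 9; hence r2c3 = 4.
Column 4 now contains 4, which forces r2c4 = 3.
The 4 cells of cage a must have product 24, which forces r1c2 = 4.
The 4 cells of cage a must have product 24; hence r1c3 = 3.
3 is placed in column 4, so r1c4 = 1.
Cage a needs product 24; hence r2c2 = 2.
Column 3 now contains 3, leaving r3c3 = 1.
1 is placed in row 1; hence r1c1 = 2.
2 is placed in row 2, which forces r2c1 = 1.
The 3 cells of cage c must have sum 8, leaving r3c1 = 4.
Row 3 now contains 1, leaving r3c2 = 3.
Column 1 already has 1, so r4c1 = 3.
Column 2 now contains 3, leaving r4c2 = 1.
Filled in: 2 4 3 1 / 1 2 4 3 / 4 3 1 2 / 3 1 2 4.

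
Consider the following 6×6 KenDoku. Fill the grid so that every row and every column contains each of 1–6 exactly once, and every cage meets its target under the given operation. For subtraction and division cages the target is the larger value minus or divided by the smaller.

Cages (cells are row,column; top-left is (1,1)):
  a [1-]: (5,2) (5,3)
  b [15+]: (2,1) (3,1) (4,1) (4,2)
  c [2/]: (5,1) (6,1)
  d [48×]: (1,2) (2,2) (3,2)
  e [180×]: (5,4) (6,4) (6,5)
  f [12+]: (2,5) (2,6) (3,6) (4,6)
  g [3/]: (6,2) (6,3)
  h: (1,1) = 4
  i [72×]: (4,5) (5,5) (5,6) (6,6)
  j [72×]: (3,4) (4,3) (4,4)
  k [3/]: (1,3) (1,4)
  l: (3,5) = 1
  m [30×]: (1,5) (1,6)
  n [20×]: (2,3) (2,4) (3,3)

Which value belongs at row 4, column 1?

H is a freebie, which forces (1,1) = 4.
Cage l is given; hence (3,5) = 1.
The 3 cells of cage e must have product 180, leaving (5,4) = 6.
The 3 cells of cage e must have product 180, so (6,4) = 5.
Cage e has product 180, which forces (6,5) = 6.
Column 5 already has 6; hence (1,5) = 5.
Cage m's pair has product 30, which forces (1,6) = 6.
The 3 cells of cage j must have product 72; hence (4,3) = 6.
6 is placed in row 1, leaving (1,2) = 2.
The only place for 4 in row 6 is (6,6).
Cage i needs product 72, which forces (4,5) = 3.
Cage i needs product 72, leaving (5,5) = 2.
Cage i needs product 72, leaving (5,6) = 3.
Column 5 already has 2, which forces (2,5) = 4.
Cage j has product 72, which forces (3,4) = 3.
Row 4 already has 3, leaving (4,4) = 4.
2 is placed in row 5, which forces (5,1) = 1.
Cage c needs two cells with quotient 2, which forces (6,1) = 2.
Cage k's pair has quotient 3, which forces (1,3) = 3.
Column 4 already has 3, so (1,4) = 1.
Cage b needs sum 15, which forces (2,1) = 3.
4 is placed in row 2, which forces (2,2) = 6.
Cage n has product 20, leaving (2,3) = 5.
1 is placed in column 4; hence (2,4) = 2.
2 is placed in row 2; hence (2,6) = 1.
Cage b has sum 15; hence (3,1) = 6.
The 3 cells of cage d must have product 48, so (3,2) = 4.
Row 3 already has 4, leaving (3,3) = 2.
2 is placed in row 3, so (3,6) = 5.
2 is placed in column 1, so (4,1) = 5.
Cage b has sum 15, leaving (4,2) = 1.
Column 6 already has 5, leaving (4,6) = 2.
Column 2 now contains 4, which forces (5,2) = 5.
Column 3 already has 5, which forces (5,3) = 4.
1 is placed in column 2; hence (6,2) = 3.
Column 3 now contains 3, which forces (6,3) = 1.
The full grid is 4 2 3 1 5 6 / 3 6 5 2 4 1 / 6 4 2 3 1 5 / 5 1 6 4 3 2 / 1 5 4 6 2 3 / 2 3 1 5 6 4.

5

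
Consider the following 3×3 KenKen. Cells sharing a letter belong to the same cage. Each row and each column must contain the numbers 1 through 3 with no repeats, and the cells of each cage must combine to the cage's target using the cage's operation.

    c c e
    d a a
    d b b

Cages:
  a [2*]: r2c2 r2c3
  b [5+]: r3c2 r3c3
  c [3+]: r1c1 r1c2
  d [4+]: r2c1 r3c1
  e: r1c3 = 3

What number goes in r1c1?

2

Cage e is given, so r1c3 = 3.
Column 3 now contains 3, leaving r3c3 = 2.
Cage a needs two cells with product 2, which forces r2c2 = 2.
Column 3 now contains 2, which forces r2c3 = 1.
Row 3 already has 2; hence r3c2 = 3.
Cage c's pair has sum 3, leaving r1c1 = 2.
Column 2 now contains 2, which forces r1c2 = 1.
Row 2 now contains 1; hence r2c1 = 3.
Row 3 now contains 3; hence r3c1 = 1.
Filled in: 2 1 3 / 3 2 1 / 1 3 2.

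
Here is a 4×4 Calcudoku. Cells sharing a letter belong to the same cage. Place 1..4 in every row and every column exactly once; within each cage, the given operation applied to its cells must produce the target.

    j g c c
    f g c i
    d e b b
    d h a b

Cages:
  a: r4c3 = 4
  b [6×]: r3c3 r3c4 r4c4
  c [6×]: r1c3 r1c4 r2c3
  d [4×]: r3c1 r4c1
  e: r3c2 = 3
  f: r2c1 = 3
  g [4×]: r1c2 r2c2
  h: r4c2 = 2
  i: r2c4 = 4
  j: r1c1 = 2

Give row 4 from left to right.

1 2 4 3

Cage j is a single given cell, which forces r1c1 = 2.
Cage f is given, leaving r2c1 = 3.
Cage i is a single given cell, leaving r2c4 = 4.
Cage e is a single given cell, leaving r3c2 = 3.
Cage h is given; hence r4c2 = 2.
A is a freebie; hence r4c3 = 4.
Cage g needs two cells with product 4, leaving r1c2 = 4.
Row 2 already has 4, leaving r2c2 = 1.
Cage c has product 6, so r2c3 = 2.
Cage d needs two cells with product 4, leaving r3c1 = 4.
Column 3 already has 2, which forces r3c3 = 1.
Row 3 now contains 1, which forces r3c4 = 2.
4 is placed in row 4, so r4c1 = 1.
Cage b needs product 6; hence r4c4 = 3.
1 is placed in column 3, which forces r1c3 = 3.
Column 4 now contains 3, which forces r1c4 = 1.
Completed grid: 2 4 3 1 / 3 1 2 4 / 4 3 1 2 / 1 2 4 3.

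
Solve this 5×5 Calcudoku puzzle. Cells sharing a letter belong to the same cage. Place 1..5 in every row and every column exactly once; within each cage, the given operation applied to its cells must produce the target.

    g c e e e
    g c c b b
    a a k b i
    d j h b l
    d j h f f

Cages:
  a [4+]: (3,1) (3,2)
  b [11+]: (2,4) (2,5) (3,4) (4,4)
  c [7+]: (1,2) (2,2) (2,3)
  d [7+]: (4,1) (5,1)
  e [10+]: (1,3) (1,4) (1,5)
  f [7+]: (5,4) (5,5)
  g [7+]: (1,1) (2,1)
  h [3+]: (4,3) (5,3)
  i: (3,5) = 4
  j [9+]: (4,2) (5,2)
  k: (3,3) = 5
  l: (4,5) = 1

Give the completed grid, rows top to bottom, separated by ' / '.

Cage k is given, so (3,3) = 5.
Cage i is given, leaving (3,5) = 4.
Cage l is a single given cell, so (4,5) = 1.
Row 4 now contains 1, so (4,3) = 2.
Cage h needs two cells with sum 3; hence (5,3) = 1.
Row 3 needs a 2, and only (3,4) is open for it.
Column 1 needs a 1, and only (3,1) is open for it.
1 is placed in row 3, leaving (3,2) = 3.
Cage c needs sum 7, leaving (2,3) = 4.
Column 3 now contains 4, so (1,3) = 3.
The 3 cells of cage e must have sum 10; hence (1,4) = 5.
Cage e needs sum 10; hence (1,5) = 2.
5 is placed in column 4; hence (5,4) = 4.
2 is placed in column 5, leaving (5,5) = 3.
2 is placed in row 1, leaving (1,1) = 4.
2 is placed in row 1, so (1,2) = 1.
Cage g's pair has sum 7, so (2,1) = 3.
The 3 cells of cage c must have sum 7, leaving (2,2) = 2.
Cage b needs sum 11; hence (2,4) = 1.
Column 5 already has 3; hence (2,5) = 5.
The two cells of cage d must have sum 7, so (4,1) = 5.
The two cells of cage j must have sum 9, which forces (4,2) = 4.
4 is placed in column 4, so (4,4) = 3.
3 is placed in row 5, so (5,1) = 2.
Row 5 already has 4, which forces (5,2) = 5.

4 1 3 5 2 / 3 2 4 1 5 / 1 3 5 2 4 / 5 4 2 3 1 / 2 5 1 4 3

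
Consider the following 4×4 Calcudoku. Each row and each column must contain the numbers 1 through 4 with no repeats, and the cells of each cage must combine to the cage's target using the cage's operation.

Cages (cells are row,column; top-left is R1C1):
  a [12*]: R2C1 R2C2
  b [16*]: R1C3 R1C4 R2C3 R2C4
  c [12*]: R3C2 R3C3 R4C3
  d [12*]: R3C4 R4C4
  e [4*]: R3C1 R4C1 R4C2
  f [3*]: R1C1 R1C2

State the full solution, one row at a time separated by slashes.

3 1 4 2 / 4 3 2 1 / 2 4 1 3 / 1 2 3 4

Column 1 needs a 2, and only R3C1 is open for it.
The 3 cells of cage e must have product 4; hence R4C1 = 1.
Cage e has product 4; hence R4C2 = 2.
Column 1 now contains 1, leaving R1C1 = 3.
Cage f's pair has product 3, so R1C2 = 1.
3 is placed in column 1, which forces R2C1 = 4.
Row 2 now contains 4, so R2C2 = 3.
3 is placed in column 2, so R3C2 = 4.
Row 3 already has 4, leaving R3C4 = 3.
3 is placed in column 4; hence R4C4 = 4.
The 4 cells of cage b must have product 16; hence R1C3 = 4.
Column 4 already has 4; hence R1C4 = 2.
Cage b needs product 16; hence R2C3 = 2.
Cage b needs product 16, which forces R2C4 = 1.
Row 3 now contains 3; hence R3C3 = 1.
Row 4 already has 4, leaving R4C3 = 3.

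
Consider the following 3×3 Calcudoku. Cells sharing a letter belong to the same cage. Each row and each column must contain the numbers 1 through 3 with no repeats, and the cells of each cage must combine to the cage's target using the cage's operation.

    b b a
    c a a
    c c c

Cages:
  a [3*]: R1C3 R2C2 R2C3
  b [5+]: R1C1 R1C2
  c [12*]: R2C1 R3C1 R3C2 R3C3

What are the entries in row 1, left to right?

3 2 1

The 3 cells of cage a must have product 3, which forces R1C3 = 1.
The 4 cells of cage c must have product 12, leaving R2C1 = 2.
Cage a has product 3, leaving R2C2 = 1.
The 3 cells of cage a must have product 3, leaving R2C3 = 3.
Column 3 already has 3, leaving R3C3 = 2.
Column 1 already has 2; hence R1C1 = 3.
Cage b needs two cells with sum 5; hence R1C2 = 2.
Cage c needs product 12, so R3C1 = 1.
2 is placed in row 3, leaving R3C2 = 3.
Filled in: 3 2 1 / 2 1 3 / 1 3 2.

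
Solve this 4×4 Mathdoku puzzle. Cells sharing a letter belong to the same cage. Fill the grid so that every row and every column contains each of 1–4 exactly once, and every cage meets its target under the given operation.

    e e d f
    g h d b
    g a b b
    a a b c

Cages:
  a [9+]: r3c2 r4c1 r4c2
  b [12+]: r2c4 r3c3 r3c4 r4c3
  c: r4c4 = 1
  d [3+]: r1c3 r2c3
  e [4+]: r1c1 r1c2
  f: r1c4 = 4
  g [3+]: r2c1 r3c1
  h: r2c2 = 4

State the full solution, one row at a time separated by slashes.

Cage f is given, leaving r1c4 = 4.
Cage h is given, which forces r2c2 = 4.
C is a freebie, leaving r4c4 = 1.
Cage a has sum 9, leaving r4c1 = 4.
4 is placed in row 4, leaving r4c3 = 3.
Cage a needs sum 9; hence r3c2 = 3.
3 is placed in column 3, so r3c3 = 4.
Row 3 now contains 3, leaving r3c4 = 2.
3 is placed in row 4; hence r4c2 = 2.
Cage e needs two cells with sum 4, so r1c1 = 3.
Column 2 now contains 3, so r1c2 = 1.
Row 1 already has 1, leaving r1c3 = 2.
Cage g's pair has sum 3, so r2c1 = 2.
2 is placed in column 3, so r2c3 = 1.
2 is placed in column 4; hence r2c4 = 3.
Row 3 now contains 2; hence r3c1 = 1.

3 1 2 4 / 2 4 1 3 / 1 3 4 2 / 4 2 3 1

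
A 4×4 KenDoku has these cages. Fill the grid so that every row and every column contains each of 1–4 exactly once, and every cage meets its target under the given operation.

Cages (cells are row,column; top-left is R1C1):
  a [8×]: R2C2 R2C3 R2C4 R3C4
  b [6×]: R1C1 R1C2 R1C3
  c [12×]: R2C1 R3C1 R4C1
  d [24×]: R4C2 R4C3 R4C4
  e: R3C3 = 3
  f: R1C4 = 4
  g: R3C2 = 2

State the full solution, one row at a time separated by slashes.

Cage f is given, which forces R1C4 = 4.
Column 4 already has 4, leaving R2C4 = 2.
Cage g is a single given cell, so R3C2 = 2.
E is a freebie, so R3C3 = 3.
The 4 cells of cage a must have product 8, which forces R3C4 = 1.
Column 4 already has 2, which forces R4C4 = 3.
Cage c needs product 12, which forces R2C1 = 3.
Row 3 now contains 1, leaving R3C1 = 4.
The 3 cells of cage c must have product 12, leaving R4C1 = 1.
Row 4 now contains 3, leaving R4C2 = 4.
The 3 cells of cage d must have product 24; hence R4C3 = 2.
1 is placed in column 1, which forces R1C1 = 2.
Cage b needs product 6, leaving R1C2 = 3.
2 is placed in column 3, which forces R1C3 = 1.
Column 2 already has 4; hence R2C2 = 1.
Cage a has product 8, so R2C3 = 4.

2 3 1 4 / 3 1 4 2 / 4 2 3 1 / 1 4 2 3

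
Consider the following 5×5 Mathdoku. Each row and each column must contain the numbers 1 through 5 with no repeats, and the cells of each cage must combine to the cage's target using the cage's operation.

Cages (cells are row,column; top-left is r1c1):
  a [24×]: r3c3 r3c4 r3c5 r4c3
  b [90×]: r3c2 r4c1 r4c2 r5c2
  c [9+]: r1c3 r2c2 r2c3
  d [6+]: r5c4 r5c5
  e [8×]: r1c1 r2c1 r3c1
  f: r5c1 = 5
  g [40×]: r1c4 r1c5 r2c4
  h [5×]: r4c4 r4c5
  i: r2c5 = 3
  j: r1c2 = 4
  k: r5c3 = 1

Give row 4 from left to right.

J is a freebie, so r1c2 = 4.
I is a freebie, which forces r2c5 = 3.
Cage b needs product 90; hence r4c1 = 3.
Cage f is given, leaving r5c1 = 5.
Cage k is given, so r5c3 = 1.
The 3 cells of cage g must have product 40, leaving r2c4 = 4.
4 is placed in column 4, which forces r5c4 = 2.
2 is placed in row 5, which forces r5c5 = 4.
Column 4 already has 2, which forces r1c4 = 5.
The 3 cells of cage g must have product 40, so r1c5 = 2.
Row 2 now contains 4, so r2c3 = 5.
The 3 cells of cage e must have product 8, leaving r3c1 = 4.
2 is placed in column 5; hence r3c5 = 1.
5 is placed in column 4, so r4c4 = 1.
Column 5 now contains 1, which forces r4c5 = 5.
2 is placed in row 5, leaving r5c2 = 3.
Row 1 now contains 2, so r1c1 = 1.
Row 1 now contains 2, so r1c3 = 3.
The 3 cells of cage e must have product 8, which forces r2c1 = 2.
Cage c has sum 9, which forces r2c2 = 1.
Cage b has product 90, leaving r3c2 = 5.
The 4 cells of cage a must have product 24; hence r3c3 = 2.
1 is placed in row 3, which forces r3c4 = 3.
5 is placed in row 4, which forces r4c2 = 2.
Cage a has product 24, so r4c3 = 4.
Completed grid: 1 4 3 5 2 / 2 1 5 4 3 / 4 5 2 3 1 / 3 2 4 1 5 / 5 3 1 2 4.

3 2 4 1 5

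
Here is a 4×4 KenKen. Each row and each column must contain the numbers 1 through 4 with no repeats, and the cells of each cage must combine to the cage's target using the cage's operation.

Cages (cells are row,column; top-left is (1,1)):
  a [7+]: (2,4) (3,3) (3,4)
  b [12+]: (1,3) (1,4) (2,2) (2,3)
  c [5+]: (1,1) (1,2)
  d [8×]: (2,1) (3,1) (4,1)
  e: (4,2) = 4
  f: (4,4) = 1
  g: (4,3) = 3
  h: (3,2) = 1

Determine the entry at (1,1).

Cage h is given, which forces (3,2) = 1.
Cage e is given, which forces (4,2) = 4.
Cage g is given, leaving (4,3) = 3.
Cage f is given, leaving (4,4) = 1.
The 3 cells of cage d must have product 8, leaving (2,1) = 1.
Cage a needs sum 7, which forces (2,4) = 2.
Cage d has product 8; hence (3,1) = 4.
Cage a needs sum 7, so (3,3) = 2.
The 3 cells of cage a must have sum 7, which forces (3,4) = 3.
Row 4 now contains 1; hence (4,1) = 2.
Column 1 already has 2, which forces (1,1) = 3.
Cage c needs two cells with sum 5, which forces (1,2) = 2.
The 4 cells of cage b must have sum 12, leaving (1,3) = 1.
3 is placed in column 4, which forces (1,4) = 4.
2 is placed in row 2, leaving (2,2) = 3.
2 is placed in row 2, which forces (2,3) = 4.
The full grid is 3 2 1 4 / 1 3 4 2 / 4 1 2 3 / 2 4 3 1.

3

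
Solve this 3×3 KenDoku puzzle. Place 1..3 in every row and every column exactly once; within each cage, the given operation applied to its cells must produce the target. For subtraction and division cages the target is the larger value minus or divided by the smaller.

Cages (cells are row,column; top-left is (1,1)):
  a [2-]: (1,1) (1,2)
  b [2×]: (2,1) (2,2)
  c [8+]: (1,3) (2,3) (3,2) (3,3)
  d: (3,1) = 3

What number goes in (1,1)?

1

Cage d is a single given cell; hence (3,1) = 3.
Cage c has sum 8, which forces (3,2) = 2.
3 is placed in row 3, leaving (3,3) = 1.
Column 1 now contains 3; hence (1,1) = 1.
Cage a's pair has difference 2, which forces (1,2) = 3.
Row 1 now contains 3, leaving (1,3) = 2.
Cage b needs two cells with product 2, leaving (2,1) = 2.
2 is placed in column 2; hence (2,2) = 1.
Column 3 already has 2, leaving (2,3) = 3.
Filled in: 1 3 2 / 2 1 3 / 3 2 1.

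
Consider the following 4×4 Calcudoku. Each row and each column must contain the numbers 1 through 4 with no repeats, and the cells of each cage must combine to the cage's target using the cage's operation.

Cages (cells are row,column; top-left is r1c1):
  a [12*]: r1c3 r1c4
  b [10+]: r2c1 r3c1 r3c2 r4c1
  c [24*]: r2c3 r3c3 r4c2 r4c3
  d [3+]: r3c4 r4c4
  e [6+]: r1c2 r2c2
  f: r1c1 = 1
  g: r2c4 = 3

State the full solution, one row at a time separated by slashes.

1 2 3 4 / 2 4 1 3 / 3 1 4 2 / 4 3 2 1

F is a freebie, so r1c1 = 1.
Cage g is given, leaving r2c4 = 3.
The two cells of cage a must have product 12, which forces r1c3 = 3.
Column 4 now contains 3, so r1c4 = 4.
Cage b needs sum 10, so r3c2 = 1.
Row 3 already has 1, so r3c4 = 2.
Column 4 already has 2; hence r4c4 = 1.
Row 1 now contains 4, which forces r1c2 = 2.
The two cells of cage e must have sum 6, so r2c2 = 4.
The 4 cells of cage c must have product 24, leaving r2c3 = 1.
Row 3 already has 2, so r3c3 = 4.
The 4 cells of cage c must have product 24, which forces r4c2 = 3.
The 4 cells of cage c must have product 24, which forces r4c3 = 2.
4 is placed in row 2; hence r2c1 = 2.
Row 3 already has 4, which forces r3c1 = 3.
Row 4 now contains 2; hence r4c1 = 4.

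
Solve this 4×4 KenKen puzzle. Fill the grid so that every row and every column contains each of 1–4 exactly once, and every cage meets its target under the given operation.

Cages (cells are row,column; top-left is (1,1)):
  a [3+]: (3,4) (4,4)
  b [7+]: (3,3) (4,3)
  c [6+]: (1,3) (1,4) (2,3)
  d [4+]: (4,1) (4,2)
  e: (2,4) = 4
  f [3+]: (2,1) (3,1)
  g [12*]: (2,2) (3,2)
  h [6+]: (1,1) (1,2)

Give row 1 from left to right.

4 2 1 3

Cage e is given, which forces (2,4) = 4.
Row 2 now contains 4, leaving (2,2) = 3.
Cage g needs two cells with product 12, which forces (3,2) = 4.
Row 3 now contains 4, leaving (3,3) = 3.
3 is placed in column 2, leaving (4,2) = 1.
Column 3 already has 3, so (4,3) = 4.
1 is placed in row 4, so (4,4) = 2.
Cage h's pair has sum 6, which forces (1,1) = 4.
Column 2 now contains 4, leaving (1,2) = 2.
2 is placed in row 1; hence (1,3) = 1.
Cage c needs sum 6, leaving (1,4) = 3.
Column 3 already has 1, which forces (2,3) = 2.
Column 4 now contains 2, so (3,4) = 1.
1 is placed in row 4, leaving (4,1) = 3.
Row 2 now contains 2; hence (2,1) = 1.
Row 3 already has 1, leaving (3,1) = 2.
Completed grid: 4 2 1 3 / 1 3 2 4 / 2 4 3 1 / 3 1 4 2.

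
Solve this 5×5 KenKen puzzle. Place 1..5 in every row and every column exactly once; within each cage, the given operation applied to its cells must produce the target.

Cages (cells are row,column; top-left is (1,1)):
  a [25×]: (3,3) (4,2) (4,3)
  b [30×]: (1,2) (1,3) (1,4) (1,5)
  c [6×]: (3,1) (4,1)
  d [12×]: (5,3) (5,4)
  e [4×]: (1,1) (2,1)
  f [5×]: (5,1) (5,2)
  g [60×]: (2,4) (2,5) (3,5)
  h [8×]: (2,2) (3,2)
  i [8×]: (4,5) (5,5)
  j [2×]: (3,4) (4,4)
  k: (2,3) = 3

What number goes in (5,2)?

K is a freebie; hence (2,3) = 3.
The 3 cells of cage a must have product 25, leaving (3,3) = 5.
Cage a needs product 25; hence (4,2) = 5.
Cage a has product 25; hence (4,3) = 1.
Row 4 now contains 1, leaving (4,4) = 2.
Row 4 already has 2; hence (4,5) = 4.
5 is placed in column 2, so (5,2) = 1.
Column 3 now contains 3; hence (5,3) = 4.
Row 5 now contains 4, leaving (5,4) = 3.
Column 5 now contains 4, which forces (5,5) = 2.
Cage b needs product 30; hence (1,2) = 3.
1 is placed in column 3; hence (1,3) = 2.
The 3 cells of cage g must have product 60, which forces (2,4) = 4.
Column 5 now contains 4; hence (2,5) = 5.
The two cells of cage c must have product 6, leaving (3,1) = 2.
Row 3 now contains 2, which forces (3,2) = 4.
Column 4 now contains 2, leaving (3,4) = 1.
Column 5 now contains 4, leaving (3,5) = 3.
Row 4 already has 2, so (4,1) = 3.
1 is placed in row 5; hence (5,1) = 5.
The two cells of cage e must have product 4; hence (1,1) = 4.
Column 4 now contains 1; hence (1,4) = 5.
Column 5 already has 5; hence (1,5) = 1.
4 is placed in row 2, which forces (2,1) = 1.
4 is placed in row 2; hence (2,2) = 2.
Filled in: 4 3 2 5 1 / 1 2 3 4 5 / 2 4 5 1 3 / 3 5 1 2 4 / 5 1 4 3 2.

1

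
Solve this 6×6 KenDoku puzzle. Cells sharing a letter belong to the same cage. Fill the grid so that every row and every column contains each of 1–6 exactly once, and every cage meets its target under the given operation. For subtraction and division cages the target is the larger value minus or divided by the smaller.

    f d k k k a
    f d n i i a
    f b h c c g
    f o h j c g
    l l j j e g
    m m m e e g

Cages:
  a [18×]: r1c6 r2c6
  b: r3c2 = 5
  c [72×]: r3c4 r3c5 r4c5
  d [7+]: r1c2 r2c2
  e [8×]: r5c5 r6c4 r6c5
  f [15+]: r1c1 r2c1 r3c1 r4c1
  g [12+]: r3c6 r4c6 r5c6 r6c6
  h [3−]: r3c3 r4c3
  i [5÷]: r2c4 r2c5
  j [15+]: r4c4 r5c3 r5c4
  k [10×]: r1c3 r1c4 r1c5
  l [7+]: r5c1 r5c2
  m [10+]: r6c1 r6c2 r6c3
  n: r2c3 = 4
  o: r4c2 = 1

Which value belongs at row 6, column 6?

Cage n is given, leaving r2c3 = 4.
Cage b is given, so r3c2 = 5.
Cage o is a single given cell, which forces r4c2 = 1.
Cage d needs two cells with sum 7, leaving r1c2 = 4.
Cage d's pair has sum 7; hence r2c2 = 3.
3 is placed in row 2, so r2c6 = 6.
6 is placed in column 6, so r1c6 = 3.
In row 1, 6 can only go at r1c1, so r1c1 = 6.
Row 2 needs a 2, and only r2c1 is open for it.
Row 3 needs a 1, and only r3c6 is open for it.
Row 4 needs a 2, and only r4c6 is open for it.
In row 5, 3 can only go at r5c4, so r5c4 = 3.
Cage j needs sum 15, so r4c4 = 6.
The 3 cells of cage j must have sum 15, which forces r5c3 = 6.
The two cells of cage h must have difference 3; hence r3c3 = 2.
Column 4 already has 6, which forces r3c4 = 4.
Cage c needs product 72, leaving r3c5 = 6.
Cage h's pair has difference 3; hence r4c3 = 5.
Cage c needs product 72, leaving r4c5 = 3.
Cage l needs two cells with sum 7, so r5c1 = 5.
6 is placed in row 5, which forces r5c2 = 2.
Row 5 already has 5, leaving r5c6 = 4.
2 is placed in column 2, so r6c2 = 6.
Column 6 already has 4, so r6c6 = 5.
Column 3 already has 5, which forces r1c3 = 1.
4 is placed in row 3, which forces r3c1 = 3.
3 is placed in row 4, leaving r4c1 = 4.
4 is placed in row 5; hence r5c5 = 1.
Column 1 already has 3, so r6c1 = 1.
Column 3 already has 1; hence r6c3 = 3.
The 3 cells of cage e must have product 8, which forces r6c4 = 2.
Cage e needs product 8; hence r6c5 = 4.
Column 4 already has 2, so r1c4 = 5.
Cage k has product 10, leaving r1c5 = 2.
The two cells of cage i must have quotient 5, so r2c4 = 1.
1 is placed in column 5; hence r2c5 = 5.
Completed grid: 6 4 1 5 2 3 / 2 3 4 1 5 6 / 3 5 2 4 6 1 / 4 1 5 6 3 2 / 5 2 6 3 1 4 / 1 6 3 2 4 5.

5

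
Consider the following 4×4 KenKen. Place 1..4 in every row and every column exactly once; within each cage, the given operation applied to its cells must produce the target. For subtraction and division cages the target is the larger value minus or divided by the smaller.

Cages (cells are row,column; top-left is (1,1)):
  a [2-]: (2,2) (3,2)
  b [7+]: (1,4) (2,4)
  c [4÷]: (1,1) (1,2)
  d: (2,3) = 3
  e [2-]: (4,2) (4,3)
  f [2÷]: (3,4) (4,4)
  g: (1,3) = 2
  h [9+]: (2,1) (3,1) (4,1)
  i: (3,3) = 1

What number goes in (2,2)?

G is a freebie, leaving (1,3) = 2.
D is a freebie, leaving (2,3) = 3.
Row 2 already has 3, leaving (2,4) = 4.
I is a freebie, so (3,3) = 1.
1 is placed in row 3, which forces (3,4) = 2.
Column 3 already has 1, leaving (4,3) = 4.
2 is placed in column 4, which forces (4,4) = 1.
Column 4 already has 4; hence (1,4) = 3.
4 is placed in row 2, leaving (2,1) = 2.
2 is placed in row 2, so (2,2) = 1.
The 3 cells of cage h must have sum 9, so (3,1) = 4.
4 is placed in row 3, leaving (3,2) = 3.
Cage h needs sum 9, leaving (4,1) = 3.
Cage e's pair has difference 2, which forces (4,2) = 2.
Column 1 now contains 4; hence (1,1) = 1.
Column 2 now contains 1, which forces (1,2) = 4.
The full grid is 1 4 2 3 / 2 1 3 4 / 4 3 1 2 / 3 2 4 1.

1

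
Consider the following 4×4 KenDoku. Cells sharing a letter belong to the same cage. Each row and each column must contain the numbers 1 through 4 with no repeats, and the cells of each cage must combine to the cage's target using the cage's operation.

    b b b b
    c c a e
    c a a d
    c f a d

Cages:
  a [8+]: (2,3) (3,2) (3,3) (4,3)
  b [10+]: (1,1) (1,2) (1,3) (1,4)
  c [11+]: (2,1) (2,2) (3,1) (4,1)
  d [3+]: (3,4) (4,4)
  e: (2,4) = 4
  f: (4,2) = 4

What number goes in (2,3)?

Cage e is a single given cell, which forces (2,4) = 4.
Cage f is given, which forces (4,2) = 4.
The 4 cells of cage c must have sum 11, leaving (3,1) = 4.
The 4 cells of cage b must have sum 10; hence (1,3) = 4.
The 4 cells of cage a must have sum 8, which forces (3,2) = 2.
2 is placed in row 3, leaving (3,4) = 1.
Column 4 now contains 1, so (4,4) = 2.
The 4 cells of cage b must have sum 10, which forces (1,1) = 2.
Cage b needs sum 10, so (1,2) = 1.
2 is placed in column 4, leaving (1,4) = 3.
Cage c has sum 11, which forces (2,1) = 1.
Column 2 already has 2; hence (2,2) = 3.
Cage a needs sum 8, so (2,3) = 2.
Row 3 now contains 1, which forces (3,3) = 3.
Row 4 already has 2, leaving (4,1) = 3.
Cage a has sum 8, leaving (4,3) = 1.
The full grid is 2 1 4 3 / 1 3 2 4 / 4 2 3 1 / 3 4 1 2.

2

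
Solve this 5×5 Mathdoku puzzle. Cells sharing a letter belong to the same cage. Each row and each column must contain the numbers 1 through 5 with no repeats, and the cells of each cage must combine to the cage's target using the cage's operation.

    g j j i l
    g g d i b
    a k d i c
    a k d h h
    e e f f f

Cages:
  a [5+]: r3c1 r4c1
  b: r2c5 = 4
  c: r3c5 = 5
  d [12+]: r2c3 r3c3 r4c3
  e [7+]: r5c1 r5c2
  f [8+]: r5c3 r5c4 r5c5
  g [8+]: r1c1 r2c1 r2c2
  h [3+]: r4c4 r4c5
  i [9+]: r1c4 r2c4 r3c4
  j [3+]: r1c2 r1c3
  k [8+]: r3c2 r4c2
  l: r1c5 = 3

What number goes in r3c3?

4

Cage l is a single given cell, leaving r1c5 = 3.
Cage b is given, leaving r2c5 = 4.
Cage c is given, so r3c5 = 5.
Row 3 already has 5, leaving r3c2 = 3.
Row 3 now contains 3, which forces r3c3 = 4.
The two cells of cage k must have sum 8, leaving r4c2 = 5.
5 is placed in row 4, leaving r4c3 = 3.
Column 3 now contains 3; hence r2c3 = 5.
The 3 cells of cage i must have sum 9; hence r2c4 = 3.
Cage a's pair has sum 5, so r3c1 = 1.
Row 3 now contains 1; hence r3c4 = 2.
Cage a's pair has sum 5, leaving r4c1 = 4.
Column 4 now contains 2, so r4c4 = 1.
1 is placed in row 4, which forces r4c5 = 2.
Column 4 now contains 1, leaving r5c4 = 5.
Column 5 already has 2, so r5c5 = 1.
Cage g has sum 8, so r1c1 = 5.
5 is placed in column 4, leaving r1c4 = 4.
Column 1 now contains 1; hence r2c1 = 2.
The 3 cells of cage g must have sum 8, which forces r2c2 = 1.
5 is placed in row 5, which forces r5c1 = 3.
Cage e's pair has sum 7, which forces r5c2 = 4.
Row 5 already has 1, which forces r5c3 = 2.
Column 2 already has 1; hence r1c2 = 2.
Column 3 now contains 2, which forces r1c3 = 1.
Filled in: 5 2 1 4 3 / 2 1 5 3 4 / 1 3 4 2 5 / 4 5 3 1 2 / 3 4 2 5 1.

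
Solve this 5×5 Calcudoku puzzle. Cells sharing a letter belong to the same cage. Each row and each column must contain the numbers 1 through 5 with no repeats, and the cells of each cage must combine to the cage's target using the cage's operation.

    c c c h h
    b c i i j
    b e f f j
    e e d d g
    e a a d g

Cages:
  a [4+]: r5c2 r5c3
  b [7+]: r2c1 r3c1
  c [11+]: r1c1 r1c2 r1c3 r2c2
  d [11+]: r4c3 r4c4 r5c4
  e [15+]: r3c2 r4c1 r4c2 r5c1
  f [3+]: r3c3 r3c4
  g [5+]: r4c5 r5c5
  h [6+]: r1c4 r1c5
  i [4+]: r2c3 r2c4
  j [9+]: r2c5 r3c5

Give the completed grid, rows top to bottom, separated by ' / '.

2 3 4 5 1 / 4 2 1 3 5 / 3 5 2 1 4 / 1 4 5 2 3 / 5 1 3 4 2

The only place for 3 in column 5 is r4c5.
Cage g's pair has sum 5, which forces r5c5 = 2.
The only place for 3 in column 4 is r2c4.
3 is placed in row 2, so r2c3 = 1.
1 is placed in column 3, leaving r3c3 = 2.
Row 3 already has 2, so r3c4 = 1.
1 is placed in column 3, which forces r5c3 = 3.
The 3 cells of cage d must have sum 11; hence r4c4 = 2.
3 is placed in row 5, which forces r5c2 = 1.
Column 4 now contains 2, so r1c4 = 5.
Cage h's pair has sum 6, which forces r1c5 = 1.
Cage e needs sum 15, which forces r4c1 = 1.
Cage e needs sum 15, so r5c1 = 5.
5 is placed in column 4, leaving r5c4 = 4.
1 is placed in row 1, leaving r1c1 = 2.
Cage c needs sum 11; hence r1c2 = 3.
Row 1 already has 5, leaving r1c3 = 4.
Cage b's pair has sum 7, which forces r2c1 = 4.
Cage c has sum 11; hence r2c2 = 2.
Row 2 now contains 4; hence r2c5 = 5.
Column 1 already has 5, leaving r3c1 = 3.
Column 5 now contains 5; hence r3c5 = 4.
The 3 cells of cage d must have sum 11, which forces r4c3 = 5.
4 is placed in row 3, leaving r3c2 = 5.
Row 4 now contains 5, which forces r4c2 = 4.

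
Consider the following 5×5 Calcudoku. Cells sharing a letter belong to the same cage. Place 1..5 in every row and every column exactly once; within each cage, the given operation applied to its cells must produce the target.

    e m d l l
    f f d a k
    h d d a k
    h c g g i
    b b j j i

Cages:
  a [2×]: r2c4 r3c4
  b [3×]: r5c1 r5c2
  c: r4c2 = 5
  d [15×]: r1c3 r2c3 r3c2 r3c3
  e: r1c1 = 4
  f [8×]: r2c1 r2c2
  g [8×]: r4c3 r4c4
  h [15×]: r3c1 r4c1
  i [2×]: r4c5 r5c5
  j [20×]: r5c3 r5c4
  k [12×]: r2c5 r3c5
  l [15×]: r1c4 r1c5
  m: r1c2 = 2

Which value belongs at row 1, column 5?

Cage e is given, so r1c1 = 4.
Cage m is a single given cell, leaving r1c2 = 2.
Column 1 already has 4; hence r2c1 = 2.
2 is placed in column 2, so r2c2 = 4.
Row 2 already has 2; hence r2c4 = 1.
Row 2 now contains 4, which forces r2c5 = 3.
The 4 cells of cage d must have product 15; hence r3c2 = 1.
Column 4 now contains 1, which forces r3c4 = 2.
Column 5 now contains 3, which forces r3c5 = 4.
C is a freebie; hence r4c2 = 5.
2 is placed in column 4, so r4c4 = 4.
1 is placed in column 2, which forces r5c2 = 3.
4 is placed in column 4, leaving r5c4 = 5.
Cage d needs product 15, leaving r1c3 = 1.
5 is placed in column 4, leaving r1c4 = 3.
Column 5 now contains 3; hence r1c5 = 5.
Row 2 now contains 3, leaving r2c3 = 5.
The two cells of cage h must have product 15, leaving r3c1 = 5.
The 4 cells of cage d must have product 15, which forces r3c3 = 3.
Row 4 already has 5; hence r4c1 = 3.
4 is placed in row 4, so r4c3 = 2.
Row 4 already has 2; hence r4c5 = 1.
3 is placed in row 5; hence r5c1 = 1.
5 is placed in row 5; hence r5c3 = 4.
1 is placed in column 5, so r5c5 = 2.
The full grid is 4 2 1 3 5 / 2 4 5 1 3 / 5 1 3 2 4 / 3 5 2 4 1 / 1 3 4 5 2.

5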